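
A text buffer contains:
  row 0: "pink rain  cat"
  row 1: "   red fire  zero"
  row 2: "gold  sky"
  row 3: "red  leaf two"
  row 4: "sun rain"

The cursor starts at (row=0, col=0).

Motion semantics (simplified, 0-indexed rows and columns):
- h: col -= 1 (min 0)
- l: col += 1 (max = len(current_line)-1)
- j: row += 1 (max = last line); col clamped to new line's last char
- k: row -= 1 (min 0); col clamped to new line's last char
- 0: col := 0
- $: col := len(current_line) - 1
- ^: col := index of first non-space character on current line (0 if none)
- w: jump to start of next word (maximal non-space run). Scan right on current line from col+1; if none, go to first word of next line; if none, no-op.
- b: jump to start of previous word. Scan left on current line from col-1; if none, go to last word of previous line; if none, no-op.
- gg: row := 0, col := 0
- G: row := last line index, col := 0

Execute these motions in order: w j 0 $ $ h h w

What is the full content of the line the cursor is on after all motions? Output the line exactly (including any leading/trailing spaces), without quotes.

Answer: gold  sky

Derivation:
After 1 (w): row=0 col=5 char='r'
After 2 (j): row=1 col=5 char='d'
After 3 (0): row=1 col=0 char='_'
After 4 ($): row=1 col=16 char='o'
After 5 ($): row=1 col=16 char='o'
After 6 (h): row=1 col=15 char='r'
After 7 (h): row=1 col=14 char='e'
After 8 (w): row=2 col=0 char='g'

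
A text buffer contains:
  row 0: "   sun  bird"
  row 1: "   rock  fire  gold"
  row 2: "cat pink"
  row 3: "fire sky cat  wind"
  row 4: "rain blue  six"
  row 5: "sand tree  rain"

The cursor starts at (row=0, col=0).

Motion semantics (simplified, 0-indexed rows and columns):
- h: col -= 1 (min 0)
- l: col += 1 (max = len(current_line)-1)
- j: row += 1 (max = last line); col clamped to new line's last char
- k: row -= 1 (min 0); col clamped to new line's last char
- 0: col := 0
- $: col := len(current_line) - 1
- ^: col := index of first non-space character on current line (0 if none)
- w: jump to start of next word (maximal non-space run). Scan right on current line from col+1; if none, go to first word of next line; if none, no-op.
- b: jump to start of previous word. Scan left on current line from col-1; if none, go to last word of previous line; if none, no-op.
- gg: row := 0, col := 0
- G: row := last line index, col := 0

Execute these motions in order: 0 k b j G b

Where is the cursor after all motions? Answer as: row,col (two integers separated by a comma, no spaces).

Answer: 4,11

Derivation:
After 1 (0): row=0 col=0 char='_'
After 2 (k): row=0 col=0 char='_'
After 3 (b): row=0 col=0 char='_'
After 4 (j): row=1 col=0 char='_'
After 5 (G): row=5 col=0 char='s'
After 6 (b): row=4 col=11 char='s'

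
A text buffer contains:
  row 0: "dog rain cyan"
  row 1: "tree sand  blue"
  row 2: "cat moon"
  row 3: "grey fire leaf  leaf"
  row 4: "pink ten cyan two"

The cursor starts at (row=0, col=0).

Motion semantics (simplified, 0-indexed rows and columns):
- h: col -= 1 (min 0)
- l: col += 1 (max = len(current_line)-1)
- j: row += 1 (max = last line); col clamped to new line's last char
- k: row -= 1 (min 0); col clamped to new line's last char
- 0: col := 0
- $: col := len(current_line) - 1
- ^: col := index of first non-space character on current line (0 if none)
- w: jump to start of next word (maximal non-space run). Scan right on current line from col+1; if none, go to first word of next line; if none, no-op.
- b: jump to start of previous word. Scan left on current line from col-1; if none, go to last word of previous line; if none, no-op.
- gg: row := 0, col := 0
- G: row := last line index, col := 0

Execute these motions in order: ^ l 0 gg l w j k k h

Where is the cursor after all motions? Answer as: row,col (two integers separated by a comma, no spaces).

Answer: 0,3

Derivation:
After 1 (^): row=0 col=0 char='d'
After 2 (l): row=0 col=1 char='o'
After 3 (0): row=0 col=0 char='d'
After 4 (gg): row=0 col=0 char='d'
After 5 (l): row=0 col=1 char='o'
After 6 (w): row=0 col=4 char='r'
After 7 (j): row=1 col=4 char='_'
After 8 (k): row=0 col=4 char='r'
After 9 (k): row=0 col=4 char='r'
After 10 (h): row=0 col=3 char='_'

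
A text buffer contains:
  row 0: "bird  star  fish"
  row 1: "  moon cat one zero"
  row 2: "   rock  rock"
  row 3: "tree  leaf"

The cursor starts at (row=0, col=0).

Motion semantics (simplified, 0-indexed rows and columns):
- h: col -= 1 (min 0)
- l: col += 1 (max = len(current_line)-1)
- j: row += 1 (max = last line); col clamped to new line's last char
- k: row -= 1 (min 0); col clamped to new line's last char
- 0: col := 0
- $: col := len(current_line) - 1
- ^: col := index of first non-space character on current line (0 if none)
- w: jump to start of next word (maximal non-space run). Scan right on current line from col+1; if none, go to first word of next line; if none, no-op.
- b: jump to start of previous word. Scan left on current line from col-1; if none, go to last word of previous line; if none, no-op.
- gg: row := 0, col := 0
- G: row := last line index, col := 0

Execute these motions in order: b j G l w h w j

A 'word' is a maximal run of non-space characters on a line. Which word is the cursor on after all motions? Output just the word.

Answer: leaf

Derivation:
After 1 (b): row=0 col=0 char='b'
After 2 (j): row=1 col=0 char='_'
After 3 (G): row=3 col=0 char='t'
After 4 (l): row=3 col=1 char='r'
After 5 (w): row=3 col=6 char='l'
After 6 (h): row=3 col=5 char='_'
After 7 (w): row=3 col=6 char='l'
After 8 (j): row=3 col=6 char='l'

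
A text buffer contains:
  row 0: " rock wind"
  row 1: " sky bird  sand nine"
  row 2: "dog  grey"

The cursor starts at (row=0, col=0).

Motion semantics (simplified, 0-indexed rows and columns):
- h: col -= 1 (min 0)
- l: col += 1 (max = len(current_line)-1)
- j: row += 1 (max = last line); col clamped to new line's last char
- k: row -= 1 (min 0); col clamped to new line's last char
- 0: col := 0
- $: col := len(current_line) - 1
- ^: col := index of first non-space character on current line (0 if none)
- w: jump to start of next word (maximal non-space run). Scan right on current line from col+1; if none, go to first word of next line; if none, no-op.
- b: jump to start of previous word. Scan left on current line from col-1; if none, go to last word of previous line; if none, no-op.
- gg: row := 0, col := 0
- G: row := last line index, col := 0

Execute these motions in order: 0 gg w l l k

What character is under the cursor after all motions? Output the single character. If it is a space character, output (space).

After 1 (0): row=0 col=0 char='_'
After 2 (gg): row=0 col=0 char='_'
After 3 (w): row=0 col=1 char='r'
After 4 (l): row=0 col=2 char='o'
After 5 (l): row=0 col=3 char='c'
After 6 (k): row=0 col=3 char='c'

Answer: c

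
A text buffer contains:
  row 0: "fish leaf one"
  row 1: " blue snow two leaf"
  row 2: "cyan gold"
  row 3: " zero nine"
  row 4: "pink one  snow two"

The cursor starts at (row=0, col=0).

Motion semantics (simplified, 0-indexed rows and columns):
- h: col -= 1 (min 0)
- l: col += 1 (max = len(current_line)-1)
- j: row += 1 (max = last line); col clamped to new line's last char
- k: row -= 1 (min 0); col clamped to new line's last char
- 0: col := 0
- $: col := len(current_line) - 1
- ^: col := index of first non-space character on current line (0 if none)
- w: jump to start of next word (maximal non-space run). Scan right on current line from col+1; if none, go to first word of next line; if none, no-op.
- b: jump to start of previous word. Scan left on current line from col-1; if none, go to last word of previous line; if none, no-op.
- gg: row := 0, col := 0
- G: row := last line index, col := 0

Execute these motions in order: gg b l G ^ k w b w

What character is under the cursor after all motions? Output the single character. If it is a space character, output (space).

Answer: z

Derivation:
After 1 (gg): row=0 col=0 char='f'
After 2 (b): row=0 col=0 char='f'
After 3 (l): row=0 col=1 char='i'
After 4 (G): row=4 col=0 char='p'
After 5 (^): row=4 col=0 char='p'
After 6 (k): row=3 col=0 char='_'
After 7 (w): row=3 col=1 char='z'
After 8 (b): row=2 col=5 char='g'
After 9 (w): row=3 col=1 char='z'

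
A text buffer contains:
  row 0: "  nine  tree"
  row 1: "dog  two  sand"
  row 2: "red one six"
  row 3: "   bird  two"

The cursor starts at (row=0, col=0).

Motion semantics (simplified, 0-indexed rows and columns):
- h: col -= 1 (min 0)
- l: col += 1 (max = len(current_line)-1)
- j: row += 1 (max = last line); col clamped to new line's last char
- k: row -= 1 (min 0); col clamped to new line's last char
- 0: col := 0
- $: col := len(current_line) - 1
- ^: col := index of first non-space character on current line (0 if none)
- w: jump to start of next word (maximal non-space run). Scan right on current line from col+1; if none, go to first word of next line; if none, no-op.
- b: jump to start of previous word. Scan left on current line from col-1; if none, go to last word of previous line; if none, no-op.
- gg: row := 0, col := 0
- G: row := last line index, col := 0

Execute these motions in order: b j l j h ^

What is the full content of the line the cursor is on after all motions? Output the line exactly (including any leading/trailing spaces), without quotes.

Answer: red one six

Derivation:
After 1 (b): row=0 col=0 char='_'
After 2 (j): row=1 col=0 char='d'
After 3 (l): row=1 col=1 char='o'
After 4 (j): row=2 col=1 char='e'
After 5 (h): row=2 col=0 char='r'
After 6 (^): row=2 col=0 char='r'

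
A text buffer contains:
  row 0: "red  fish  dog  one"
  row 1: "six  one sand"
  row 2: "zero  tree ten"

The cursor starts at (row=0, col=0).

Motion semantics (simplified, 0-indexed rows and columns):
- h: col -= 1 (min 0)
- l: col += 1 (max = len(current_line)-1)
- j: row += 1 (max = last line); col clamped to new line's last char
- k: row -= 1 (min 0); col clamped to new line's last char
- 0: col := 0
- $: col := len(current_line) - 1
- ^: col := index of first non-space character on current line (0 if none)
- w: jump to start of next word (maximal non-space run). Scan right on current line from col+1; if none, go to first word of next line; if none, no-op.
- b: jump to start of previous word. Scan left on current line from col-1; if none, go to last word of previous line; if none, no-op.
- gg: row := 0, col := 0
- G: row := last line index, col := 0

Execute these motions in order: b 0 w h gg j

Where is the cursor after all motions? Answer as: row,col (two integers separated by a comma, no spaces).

Answer: 1,0

Derivation:
After 1 (b): row=0 col=0 char='r'
After 2 (0): row=0 col=0 char='r'
After 3 (w): row=0 col=5 char='f'
After 4 (h): row=0 col=4 char='_'
After 5 (gg): row=0 col=0 char='r'
After 6 (j): row=1 col=0 char='s'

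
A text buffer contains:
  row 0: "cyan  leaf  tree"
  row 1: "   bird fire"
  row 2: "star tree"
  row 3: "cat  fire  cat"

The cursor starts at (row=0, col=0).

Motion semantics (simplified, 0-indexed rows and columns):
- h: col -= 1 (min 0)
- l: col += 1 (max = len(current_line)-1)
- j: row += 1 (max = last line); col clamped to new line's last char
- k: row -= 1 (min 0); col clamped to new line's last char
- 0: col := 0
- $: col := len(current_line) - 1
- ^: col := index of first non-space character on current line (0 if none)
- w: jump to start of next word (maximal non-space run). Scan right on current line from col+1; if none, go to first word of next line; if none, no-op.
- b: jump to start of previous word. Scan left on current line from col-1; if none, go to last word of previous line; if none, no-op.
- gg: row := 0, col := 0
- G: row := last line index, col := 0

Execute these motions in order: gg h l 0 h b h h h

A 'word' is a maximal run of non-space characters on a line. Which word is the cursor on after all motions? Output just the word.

Answer: cyan

Derivation:
After 1 (gg): row=0 col=0 char='c'
After 2 (h): row=0 col=0 char='c'
After 3 (l): row=0 col=1 char='y'
After 4 (0): row=0 col=0 char='c'
After 5 (h): row=0 col=0 char='c'
After 6 (b): row=0 col=0 char='c'
After 7 (h): row=0 col=0 char='c'
After 8 (h): row=0 col=0 char='c'
After 9 (h): row=0 col=0 char='c'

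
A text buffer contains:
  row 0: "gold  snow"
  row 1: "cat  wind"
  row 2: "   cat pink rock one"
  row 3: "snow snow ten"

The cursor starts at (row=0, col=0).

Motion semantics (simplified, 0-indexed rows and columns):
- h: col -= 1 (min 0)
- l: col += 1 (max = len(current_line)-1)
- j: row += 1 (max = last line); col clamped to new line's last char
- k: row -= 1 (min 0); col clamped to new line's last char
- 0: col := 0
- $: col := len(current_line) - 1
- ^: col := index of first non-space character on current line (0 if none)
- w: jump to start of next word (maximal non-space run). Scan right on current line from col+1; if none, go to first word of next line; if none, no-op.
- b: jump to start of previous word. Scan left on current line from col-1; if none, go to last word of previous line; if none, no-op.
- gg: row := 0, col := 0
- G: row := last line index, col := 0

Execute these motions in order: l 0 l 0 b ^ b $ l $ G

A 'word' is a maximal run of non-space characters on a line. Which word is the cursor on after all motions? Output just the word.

Answer: snow

Derivation:
After 1 (l): row=0 col=1 char='o'
After 2 (0): row=0 col=0 char='g'
After 3 (l): row=0 col=1 char='o'
After 4 (0): row=0 col=0 char='g'
After 5 (b): row=0 col=0 char='g'
After 6 (^): row=0 col=0 char='g'
After 7 (b): row=0 col=0 char='g'
After 8 ($): row=0 col=9 char='w'
After 9 (l): row=0 col=9 char='w'
After 10 ($): row=0 col=9 char='w'
After 11 (G): row=3 col=0 char='s'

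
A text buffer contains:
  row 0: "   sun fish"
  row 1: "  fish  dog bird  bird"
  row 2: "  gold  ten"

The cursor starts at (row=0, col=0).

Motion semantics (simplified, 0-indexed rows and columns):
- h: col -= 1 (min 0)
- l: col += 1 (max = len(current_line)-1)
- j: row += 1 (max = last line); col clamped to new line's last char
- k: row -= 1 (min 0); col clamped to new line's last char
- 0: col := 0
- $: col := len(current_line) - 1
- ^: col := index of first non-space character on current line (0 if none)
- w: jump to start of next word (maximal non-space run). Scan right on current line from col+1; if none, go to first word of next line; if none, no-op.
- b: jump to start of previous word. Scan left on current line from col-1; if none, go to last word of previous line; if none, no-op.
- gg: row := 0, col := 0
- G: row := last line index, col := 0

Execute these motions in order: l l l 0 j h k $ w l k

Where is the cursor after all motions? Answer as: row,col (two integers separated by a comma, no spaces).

Answer: 0,3

Derivation:
After 1 (l): row=0 col=1 char='_'
After 2 (l): row=0 col=2 char='_'
After 3 (l): row=0 col=3 char='s'
After 4 (0): row=0 col=0 char='_'
After 5 (j): row=1 col=0 char='_'
After 6 (h): row=1 col=0 char='_'
After 7 (k): row=0 col=0 char='_'
After 8 ($): row=0 col=10 char='h'
After 9 (w): row=1 col=2 char='f'
After 10 (l): row=1 col=3 char='i'
After 11 (k): row=0 col=3 char='s'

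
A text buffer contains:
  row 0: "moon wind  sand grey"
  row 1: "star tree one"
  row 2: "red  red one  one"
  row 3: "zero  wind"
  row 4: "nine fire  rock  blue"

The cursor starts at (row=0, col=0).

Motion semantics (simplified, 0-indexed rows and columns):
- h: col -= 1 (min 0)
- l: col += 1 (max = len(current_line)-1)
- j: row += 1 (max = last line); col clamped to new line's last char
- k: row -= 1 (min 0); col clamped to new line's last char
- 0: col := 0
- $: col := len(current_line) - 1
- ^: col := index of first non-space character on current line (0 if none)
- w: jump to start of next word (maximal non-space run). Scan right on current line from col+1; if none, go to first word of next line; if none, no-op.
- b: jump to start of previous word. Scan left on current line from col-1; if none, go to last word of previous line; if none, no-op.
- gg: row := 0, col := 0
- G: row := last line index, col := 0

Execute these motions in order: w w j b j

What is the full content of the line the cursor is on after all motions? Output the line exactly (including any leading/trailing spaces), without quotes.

Answer: red  red one  one

Derivation:
After 1 (w): row=0 col=5 char='w'
After 2 (w): row=0 col=11 char='s'
After 3 (j): row=1 col=11 char='n'
After 4 (b): row=1 col=10 char='o'
After 5 (j): row=2 col=10 char='n'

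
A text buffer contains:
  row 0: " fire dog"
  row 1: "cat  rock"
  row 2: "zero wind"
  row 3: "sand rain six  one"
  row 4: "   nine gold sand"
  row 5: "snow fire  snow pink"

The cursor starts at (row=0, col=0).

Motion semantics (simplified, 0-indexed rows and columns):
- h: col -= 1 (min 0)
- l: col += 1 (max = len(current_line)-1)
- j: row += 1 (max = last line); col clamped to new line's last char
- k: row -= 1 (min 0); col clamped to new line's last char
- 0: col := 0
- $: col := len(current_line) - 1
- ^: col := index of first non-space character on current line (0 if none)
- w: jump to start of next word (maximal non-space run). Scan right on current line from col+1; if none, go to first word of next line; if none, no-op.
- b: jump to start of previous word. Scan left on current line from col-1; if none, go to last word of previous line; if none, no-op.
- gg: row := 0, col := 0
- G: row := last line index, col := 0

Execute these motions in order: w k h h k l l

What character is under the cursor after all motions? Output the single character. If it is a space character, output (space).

Answer: i

Derivation:
After 1 (w): row=0 col=1 char='f'
After 2 (k): row=0 col=1 char='f'
After 3 (h): row=0 col=0 char='_'
After 4 (h): row=0 col=0 char='_'
After 5 (k): row=0 col=0 char='_'
After 6 (l): row=0 col=1 char='f'
After 7 (l): row=0 col=2 char='i'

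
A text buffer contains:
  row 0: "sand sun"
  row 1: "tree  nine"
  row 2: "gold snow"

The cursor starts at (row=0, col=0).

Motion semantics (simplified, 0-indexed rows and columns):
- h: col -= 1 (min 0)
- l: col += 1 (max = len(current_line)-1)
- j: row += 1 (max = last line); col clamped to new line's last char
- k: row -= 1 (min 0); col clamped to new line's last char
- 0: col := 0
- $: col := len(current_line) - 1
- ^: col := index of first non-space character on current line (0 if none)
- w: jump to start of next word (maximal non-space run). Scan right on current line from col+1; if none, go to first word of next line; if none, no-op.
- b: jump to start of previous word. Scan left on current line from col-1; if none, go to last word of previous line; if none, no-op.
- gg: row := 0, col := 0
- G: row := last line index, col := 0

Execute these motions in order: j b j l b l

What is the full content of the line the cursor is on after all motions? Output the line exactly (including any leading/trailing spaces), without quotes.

After 1 (j): row=1 col=0 char='t'
After 2 (b): row=0 col=5 char='s'
After 3 (j): row=1 col=5 char='_'
After 4 (l): row=1 col=6 char='n'
After 5 (b): row=1 col=0 char='t'
After 6 (l): row=1 col=1 char='r'

Answer: tree  nine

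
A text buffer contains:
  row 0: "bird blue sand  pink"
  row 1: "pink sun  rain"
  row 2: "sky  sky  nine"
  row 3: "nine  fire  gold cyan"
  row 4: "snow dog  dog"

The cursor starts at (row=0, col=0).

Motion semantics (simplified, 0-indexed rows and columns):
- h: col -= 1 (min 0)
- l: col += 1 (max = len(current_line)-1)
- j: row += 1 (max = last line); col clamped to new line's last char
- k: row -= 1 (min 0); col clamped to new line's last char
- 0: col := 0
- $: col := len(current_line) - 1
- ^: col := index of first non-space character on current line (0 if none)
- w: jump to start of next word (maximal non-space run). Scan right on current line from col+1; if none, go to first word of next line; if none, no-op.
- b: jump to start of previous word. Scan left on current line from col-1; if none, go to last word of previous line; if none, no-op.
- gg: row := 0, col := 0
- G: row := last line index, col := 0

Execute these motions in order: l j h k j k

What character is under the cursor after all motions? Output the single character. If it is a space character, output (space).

After 1 (l): row=0 col=1 char='i'
After 2 (j): row=1 col=1 char='i'
After 3 (h): row=1 col=0 char='p'
After 4 (k): row=0 col=0 char='b'
After 5 (j): row=1 col=0 char='p'
After 6 (k): row=0 col=0 char='b'

Answer: b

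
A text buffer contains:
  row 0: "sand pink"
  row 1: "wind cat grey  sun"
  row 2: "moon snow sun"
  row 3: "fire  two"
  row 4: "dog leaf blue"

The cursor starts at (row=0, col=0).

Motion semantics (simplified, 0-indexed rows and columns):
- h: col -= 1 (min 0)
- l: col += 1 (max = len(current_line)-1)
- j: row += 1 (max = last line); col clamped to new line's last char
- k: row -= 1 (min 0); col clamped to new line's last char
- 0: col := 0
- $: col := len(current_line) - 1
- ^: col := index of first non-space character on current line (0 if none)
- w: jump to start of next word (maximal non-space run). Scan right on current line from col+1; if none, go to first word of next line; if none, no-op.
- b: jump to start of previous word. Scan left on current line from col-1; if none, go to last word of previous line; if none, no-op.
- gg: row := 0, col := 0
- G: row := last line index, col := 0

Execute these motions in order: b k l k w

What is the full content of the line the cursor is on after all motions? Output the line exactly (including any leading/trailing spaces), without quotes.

Answer: sand pink

Derivation:
After 1 (b): row=0 col=0 char='s'
After 2 (k): row=0 col=0 char='s'
After 3 (l): row=0 col=1 char='a'
After 4 (k): row=0 col=1 char='a'
After 5 (w): row=0 col=5 char='p'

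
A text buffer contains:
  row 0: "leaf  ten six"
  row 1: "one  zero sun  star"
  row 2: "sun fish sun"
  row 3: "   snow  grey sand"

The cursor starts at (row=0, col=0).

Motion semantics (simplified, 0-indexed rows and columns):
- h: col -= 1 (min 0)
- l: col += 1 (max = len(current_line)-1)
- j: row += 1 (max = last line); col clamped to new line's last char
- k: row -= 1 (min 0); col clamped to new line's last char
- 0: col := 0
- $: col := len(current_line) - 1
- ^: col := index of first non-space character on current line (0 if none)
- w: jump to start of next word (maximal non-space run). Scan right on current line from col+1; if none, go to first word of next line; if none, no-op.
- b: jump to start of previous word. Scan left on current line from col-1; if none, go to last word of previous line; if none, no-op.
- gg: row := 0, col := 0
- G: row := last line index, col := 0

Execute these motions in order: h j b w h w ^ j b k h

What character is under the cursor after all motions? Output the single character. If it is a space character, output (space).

Answer: i

Derivation:
After 1 (h): row=0 col=0 char='l'
After 2 (j): row=1 col=0 char='o'
After 3 (b): row=0 col=10 char='s'
After 4 (w): row=1 col=0 char='o'
After 5 (h): row=1 col=0 char='o'
After 6 (w): row=1 col=5 char='z'
After 7 (^): row=1 col=0 char='o'
After 8 (j): row=2 col=0 char='s'
After 9 (b): row=1 col=15 char='s'
After 10 (k): row=0 col=12 char='x'
After 11 (h): row=0 col=11 char='i'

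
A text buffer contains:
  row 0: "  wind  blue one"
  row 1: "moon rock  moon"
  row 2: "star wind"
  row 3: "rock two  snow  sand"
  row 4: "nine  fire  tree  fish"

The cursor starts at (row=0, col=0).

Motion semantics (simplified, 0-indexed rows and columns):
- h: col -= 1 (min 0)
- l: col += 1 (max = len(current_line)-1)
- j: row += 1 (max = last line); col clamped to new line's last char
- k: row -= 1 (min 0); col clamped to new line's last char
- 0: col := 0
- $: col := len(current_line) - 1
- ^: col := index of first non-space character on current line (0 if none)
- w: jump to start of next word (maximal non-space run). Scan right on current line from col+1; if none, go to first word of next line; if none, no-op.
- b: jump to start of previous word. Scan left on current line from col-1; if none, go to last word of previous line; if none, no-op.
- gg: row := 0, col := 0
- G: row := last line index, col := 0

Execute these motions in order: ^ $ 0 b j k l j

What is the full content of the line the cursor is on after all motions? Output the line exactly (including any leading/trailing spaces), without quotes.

Answer: moon rock  moon

Derivation:
After 1 (^): row=0 col=2 char='w'
After 2 ($): row=0 col=15 char='e'
After 3 (0): row=0 col=0 char='_'
After 4 (b): row=0 col=0 char='_'
After 5 (j): row=1 col=0 char='m'
After 6 (k): row=0 col=0 char='_'
After 7 (l): row=0 col=1 char='_'
After 8 (j): row=1 col=1 char='o'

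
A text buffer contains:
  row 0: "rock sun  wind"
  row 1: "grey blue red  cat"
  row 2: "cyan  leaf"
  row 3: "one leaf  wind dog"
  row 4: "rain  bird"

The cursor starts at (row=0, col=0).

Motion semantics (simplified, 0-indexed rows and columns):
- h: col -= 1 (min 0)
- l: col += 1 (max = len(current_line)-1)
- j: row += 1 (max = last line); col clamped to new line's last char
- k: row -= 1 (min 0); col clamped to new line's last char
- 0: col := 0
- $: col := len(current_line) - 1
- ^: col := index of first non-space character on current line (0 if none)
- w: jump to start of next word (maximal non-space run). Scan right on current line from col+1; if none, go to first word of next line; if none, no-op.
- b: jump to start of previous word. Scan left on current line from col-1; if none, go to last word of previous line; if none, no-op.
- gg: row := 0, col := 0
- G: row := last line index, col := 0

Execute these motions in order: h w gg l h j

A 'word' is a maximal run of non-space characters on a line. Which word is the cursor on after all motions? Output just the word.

After 1 (h): row=0 col=0 char='r'
After 2 (w): row=0 col=5 char='s'
After 3 (gg): row=0 col=0 char='r'
After 4 (l): row=0 col=1 char='o'
After 5 (h): row=0 col=0 char='r'
After 6 (j): row=1 col=0 char='g'

Answer: grey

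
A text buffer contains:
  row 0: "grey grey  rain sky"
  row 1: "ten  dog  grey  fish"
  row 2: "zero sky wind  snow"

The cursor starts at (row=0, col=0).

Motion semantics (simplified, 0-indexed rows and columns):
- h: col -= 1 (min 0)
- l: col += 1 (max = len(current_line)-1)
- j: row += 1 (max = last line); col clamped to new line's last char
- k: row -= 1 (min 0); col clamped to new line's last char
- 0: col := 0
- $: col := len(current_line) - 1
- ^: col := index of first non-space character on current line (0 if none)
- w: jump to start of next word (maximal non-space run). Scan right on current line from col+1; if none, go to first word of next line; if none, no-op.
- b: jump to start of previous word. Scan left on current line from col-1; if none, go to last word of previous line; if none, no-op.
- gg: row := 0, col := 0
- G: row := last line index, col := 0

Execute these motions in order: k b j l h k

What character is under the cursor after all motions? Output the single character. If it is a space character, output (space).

After 1 (k): row=0 col=0 char='g'
After 2 (b): row=0 col=0 char='g'
After 3 (j): row=1 col=0 char='t'
After 4 (l): row=1 col=1 char='e'
After 5 (h): row=1 col=0 char='t'
After 6 (k): row=0 col=0 char='g'

Answer: g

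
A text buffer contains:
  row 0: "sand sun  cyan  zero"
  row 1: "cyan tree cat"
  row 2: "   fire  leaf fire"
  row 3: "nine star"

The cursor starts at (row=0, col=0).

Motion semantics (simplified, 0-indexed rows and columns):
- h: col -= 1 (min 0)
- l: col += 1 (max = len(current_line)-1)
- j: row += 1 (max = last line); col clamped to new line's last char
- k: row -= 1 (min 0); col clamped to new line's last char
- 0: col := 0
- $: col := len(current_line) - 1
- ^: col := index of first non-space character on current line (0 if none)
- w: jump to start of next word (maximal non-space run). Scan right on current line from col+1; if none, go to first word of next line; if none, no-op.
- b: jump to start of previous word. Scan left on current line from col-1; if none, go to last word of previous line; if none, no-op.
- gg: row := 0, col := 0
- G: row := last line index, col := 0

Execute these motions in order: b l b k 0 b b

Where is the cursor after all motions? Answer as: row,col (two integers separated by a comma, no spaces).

After 1 (b): row=0 col=0 char='s'
After 2 (l): row=0 col=1 char='a'
After 3 (b): row=0 col=0 char='s'
After 4 (k): row=0 col=0 char='s'
After 5 (0): row=0 col=0 char='s'
After 6 (b): row=0 col=0 char='s'
After 7 (b): row=0 col=0 char='s'

Answer: 0,0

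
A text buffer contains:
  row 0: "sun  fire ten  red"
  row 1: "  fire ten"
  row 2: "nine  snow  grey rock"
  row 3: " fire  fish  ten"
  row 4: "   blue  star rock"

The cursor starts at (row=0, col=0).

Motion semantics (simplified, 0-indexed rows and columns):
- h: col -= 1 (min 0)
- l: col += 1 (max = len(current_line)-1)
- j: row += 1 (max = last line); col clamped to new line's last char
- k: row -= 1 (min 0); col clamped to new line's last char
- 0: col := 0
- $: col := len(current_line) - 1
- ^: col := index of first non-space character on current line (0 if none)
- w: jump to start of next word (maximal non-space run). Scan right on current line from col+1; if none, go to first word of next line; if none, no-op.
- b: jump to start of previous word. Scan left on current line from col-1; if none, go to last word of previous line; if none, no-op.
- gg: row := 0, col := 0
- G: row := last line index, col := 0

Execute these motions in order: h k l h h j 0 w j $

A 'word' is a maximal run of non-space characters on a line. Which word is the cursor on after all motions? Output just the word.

Answer: rock

Derivation:
After 1 (h): row=0 col=0 char='s'
After 2 (k): row=0 col=0 char='s'
After 3 (l): row=0 col=1 char='u'
After 4 (h): row=0 col=0 char='s'
After 5 (h): row=0 col=0 char='s'
After 6 (j): row=1 col=0 char='_'
After 7 (0): row=1 col=0 char='_'
After 8 (w): row=1 col=2 char='f'
After 9 (j): row=2 col=2 char='n'
After 10 ($): row=2 col=20 char='k'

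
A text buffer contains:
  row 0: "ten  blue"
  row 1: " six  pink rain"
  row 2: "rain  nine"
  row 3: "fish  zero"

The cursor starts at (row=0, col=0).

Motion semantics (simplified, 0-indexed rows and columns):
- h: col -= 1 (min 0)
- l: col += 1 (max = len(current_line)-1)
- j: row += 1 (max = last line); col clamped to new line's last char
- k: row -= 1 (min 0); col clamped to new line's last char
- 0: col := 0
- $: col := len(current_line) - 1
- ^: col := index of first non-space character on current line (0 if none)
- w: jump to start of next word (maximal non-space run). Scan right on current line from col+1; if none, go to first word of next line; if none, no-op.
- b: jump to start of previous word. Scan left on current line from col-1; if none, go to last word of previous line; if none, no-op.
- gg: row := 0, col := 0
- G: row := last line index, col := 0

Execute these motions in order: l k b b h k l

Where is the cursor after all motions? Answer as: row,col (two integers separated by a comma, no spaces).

Answer: 0,1

Derivation:
After 1 (l): row=0 col=1 char='e'
After 2 (k): row=0 col=1 char='e'
After 3 (b): row=0 col=0 char='t'
After 4 (b): row=0 col=0 char='t'
After 5 (h): row=0 col=0 char='t'
After 6 (k): row=0 col=0 char='t'
After 7 (l): row=0 col=1 char='e'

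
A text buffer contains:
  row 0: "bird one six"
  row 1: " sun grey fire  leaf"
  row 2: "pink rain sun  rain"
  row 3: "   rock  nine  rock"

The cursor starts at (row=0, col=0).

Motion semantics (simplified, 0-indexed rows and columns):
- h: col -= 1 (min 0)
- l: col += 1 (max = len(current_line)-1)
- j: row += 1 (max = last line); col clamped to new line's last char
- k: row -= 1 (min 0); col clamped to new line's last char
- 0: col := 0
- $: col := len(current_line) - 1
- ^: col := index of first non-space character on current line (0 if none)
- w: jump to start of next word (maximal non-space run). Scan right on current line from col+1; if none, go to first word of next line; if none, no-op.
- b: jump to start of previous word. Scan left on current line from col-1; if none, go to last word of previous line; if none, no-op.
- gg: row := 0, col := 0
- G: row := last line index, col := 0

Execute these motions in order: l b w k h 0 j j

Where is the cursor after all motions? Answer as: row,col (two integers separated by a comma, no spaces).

Answer: 2,0

Derivation:
After 1 (l): row=0 col=1 char='i'
After 2 (b): row=0 col=0 char='b'
After 3 (w): row=0 col=5 char='o'
After 4 (k): row=0 col=5 char='o'
After 5 (h): row=0 col=4 char='_'
After 6 (0): row=0 col=0 char='b'
After 7 (j): row=1 col=0 char='_'
After 8 (j): row=2 col=0 char='p'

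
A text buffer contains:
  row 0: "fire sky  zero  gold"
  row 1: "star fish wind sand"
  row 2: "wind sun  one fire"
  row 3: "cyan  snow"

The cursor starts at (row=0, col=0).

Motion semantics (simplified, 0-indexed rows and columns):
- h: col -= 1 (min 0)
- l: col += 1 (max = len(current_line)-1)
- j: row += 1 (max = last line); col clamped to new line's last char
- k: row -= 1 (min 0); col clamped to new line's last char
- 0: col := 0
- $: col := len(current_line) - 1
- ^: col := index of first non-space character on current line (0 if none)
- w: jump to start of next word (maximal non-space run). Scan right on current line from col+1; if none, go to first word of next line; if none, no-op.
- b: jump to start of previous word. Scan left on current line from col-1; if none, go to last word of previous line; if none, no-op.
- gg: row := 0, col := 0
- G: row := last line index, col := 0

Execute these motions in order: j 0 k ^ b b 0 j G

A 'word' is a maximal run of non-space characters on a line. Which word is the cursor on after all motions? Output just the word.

After 1 (j): row=1 col=0 char='s'
After 2 (0): row=1 col=0 char='s'
After 3 (k): row=0 col=0 char='f'
After 4 (^): row=0 col=0 char='f'
After 5 (b): row=0 col=0 char='f'
After 6 (b): row=0 col=0 char='f'
After 7 (0): row=0 col=0 char='f'
After 8 (j): row=1 col=0 char='s'
After 9 (G): row=3 col=0 char='c'

Answer: cyan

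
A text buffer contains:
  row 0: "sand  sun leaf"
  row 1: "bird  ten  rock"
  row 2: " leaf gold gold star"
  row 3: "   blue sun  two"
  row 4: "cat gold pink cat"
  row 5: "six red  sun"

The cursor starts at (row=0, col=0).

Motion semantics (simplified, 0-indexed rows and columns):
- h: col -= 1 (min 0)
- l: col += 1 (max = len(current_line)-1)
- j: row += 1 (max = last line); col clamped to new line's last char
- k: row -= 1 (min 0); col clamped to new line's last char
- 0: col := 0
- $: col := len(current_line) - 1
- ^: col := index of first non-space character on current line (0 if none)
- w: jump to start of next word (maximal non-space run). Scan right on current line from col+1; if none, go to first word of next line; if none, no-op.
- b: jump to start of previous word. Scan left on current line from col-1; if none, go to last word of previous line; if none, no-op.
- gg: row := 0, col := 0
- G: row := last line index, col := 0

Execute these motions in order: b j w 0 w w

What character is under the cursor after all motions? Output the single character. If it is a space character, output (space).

After 1 (b): row=0 col=0 char='s'
After 2 (j): row=1 col=0 char='b'
After 3 (w): row=1 col=6 char='t'
After 4 (0): row=1 col=0 char='b'
After 5 (w): row=1 col=6 char='t'
After 6 (w): row=1 col=11 char='r'

Answer: r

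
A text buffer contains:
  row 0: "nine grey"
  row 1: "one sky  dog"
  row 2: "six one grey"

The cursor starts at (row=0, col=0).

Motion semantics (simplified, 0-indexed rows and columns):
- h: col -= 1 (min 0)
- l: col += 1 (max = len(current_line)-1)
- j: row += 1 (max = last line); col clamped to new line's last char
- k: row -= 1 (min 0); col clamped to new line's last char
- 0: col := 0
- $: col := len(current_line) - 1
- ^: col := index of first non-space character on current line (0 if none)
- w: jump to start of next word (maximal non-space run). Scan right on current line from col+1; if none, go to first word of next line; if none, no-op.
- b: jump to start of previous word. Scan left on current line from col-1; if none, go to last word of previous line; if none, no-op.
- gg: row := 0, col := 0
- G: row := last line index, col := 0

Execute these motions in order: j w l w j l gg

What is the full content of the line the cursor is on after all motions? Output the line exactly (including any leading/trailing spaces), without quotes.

After 1 (j): row=1 col=0 char='o'
After 2 (w): row=1 col=4 char='s'
After 3 (l): row=1 col=5 char='k'
After 4 (w): row=1 col=9 char='d'
After 5 (j): row=2 col=9 char='r'
After 6 (l): row=2 col=10 char='e'
After 7 (gg): row=0 col=0 char='n'

Answer: nine grey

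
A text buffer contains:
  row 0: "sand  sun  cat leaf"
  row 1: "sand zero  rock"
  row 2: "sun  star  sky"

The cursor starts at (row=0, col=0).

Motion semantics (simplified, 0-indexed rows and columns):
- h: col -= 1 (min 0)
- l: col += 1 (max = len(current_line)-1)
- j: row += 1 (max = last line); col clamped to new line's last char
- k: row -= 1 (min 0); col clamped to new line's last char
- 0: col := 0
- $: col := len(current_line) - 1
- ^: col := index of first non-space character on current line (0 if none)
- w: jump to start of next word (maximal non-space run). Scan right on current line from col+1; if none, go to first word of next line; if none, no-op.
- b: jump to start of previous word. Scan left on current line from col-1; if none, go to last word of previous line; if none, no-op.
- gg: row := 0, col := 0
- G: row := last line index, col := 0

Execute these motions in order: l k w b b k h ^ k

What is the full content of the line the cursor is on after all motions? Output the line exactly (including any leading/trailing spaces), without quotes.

After 1 (l): row=0 col=1 char='a'
After 2 (k): row=0 col=1 char='a'
After 3 (w): row=0 col=6 char='s'
After 4 (b): row=0 col=0 char='s'
After 5 (b): row=0 col=0 char='s'
After 6 (k): row=0 col=0 char='s'
After 7 (h): row=0 col=0 char='s'
After 8 (^): row=0 col=0 char='s'
After 9 (k): row=0 col=0 char='s'

Answer: sand  sun  cat leaf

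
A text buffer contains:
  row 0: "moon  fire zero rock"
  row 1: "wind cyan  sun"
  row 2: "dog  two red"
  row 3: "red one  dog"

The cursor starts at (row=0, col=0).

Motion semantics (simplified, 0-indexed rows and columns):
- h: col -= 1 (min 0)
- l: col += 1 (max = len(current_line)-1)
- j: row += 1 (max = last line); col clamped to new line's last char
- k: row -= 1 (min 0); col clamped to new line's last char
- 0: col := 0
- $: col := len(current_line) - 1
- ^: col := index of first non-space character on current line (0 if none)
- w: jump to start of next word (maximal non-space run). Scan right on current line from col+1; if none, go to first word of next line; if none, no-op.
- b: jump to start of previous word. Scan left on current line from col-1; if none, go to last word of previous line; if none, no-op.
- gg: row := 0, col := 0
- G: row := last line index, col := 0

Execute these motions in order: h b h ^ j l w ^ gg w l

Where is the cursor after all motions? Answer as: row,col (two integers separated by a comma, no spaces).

After 1 (h): row=0 col=0 char='m'
After 2 (b): row=0 col=0 char='m'
After 3 (h): row=0 col=0 char='m'
After 4 (^): row=0 col=0 char='m'
After 5 (j): row=1 col=0 char='w'
After 6 (l): row=1 col=1 char='i'
After 7 (w): row=1 col=5 char='c'
After 8 (^): row=1 col=0 char='w'
After 9 (gg): row=0 col=0 char='m'
After 10 (w): row=0 col=6 char='f'
After 11 (l): row=0 col=7 char='i'

Answer: 0,7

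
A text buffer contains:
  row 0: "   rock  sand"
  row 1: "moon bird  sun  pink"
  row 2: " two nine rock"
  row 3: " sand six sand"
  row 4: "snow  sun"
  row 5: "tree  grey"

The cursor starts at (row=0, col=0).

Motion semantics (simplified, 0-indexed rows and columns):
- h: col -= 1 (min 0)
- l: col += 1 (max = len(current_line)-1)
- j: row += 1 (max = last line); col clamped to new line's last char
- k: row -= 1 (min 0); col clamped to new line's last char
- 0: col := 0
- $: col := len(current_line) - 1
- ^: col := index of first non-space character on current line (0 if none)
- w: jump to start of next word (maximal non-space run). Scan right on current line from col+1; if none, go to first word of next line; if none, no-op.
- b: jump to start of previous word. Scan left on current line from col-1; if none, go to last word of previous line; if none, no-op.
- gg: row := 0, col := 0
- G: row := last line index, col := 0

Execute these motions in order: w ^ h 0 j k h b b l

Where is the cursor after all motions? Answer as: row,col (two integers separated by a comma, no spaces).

After 1 (w): row=0 col=3 char='r'
After 2 (^): row=0 col=3 char='r'
After 3 (h): row=0 col=2 char='_'
After 4 (0): row=0 col=0 char='_'
After 5 (j): row=1 col=0 char='m'
After 6 (k): row=0 col=0 char='_'
After 7 (h): row=0 col=0 char='_'
After 8 (b): row=0 col=0 char='_'
After 9 (b): row=0 col=0 char='_'
After 10 (l): row=0 col=1 char='_'

Answer: 0,1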